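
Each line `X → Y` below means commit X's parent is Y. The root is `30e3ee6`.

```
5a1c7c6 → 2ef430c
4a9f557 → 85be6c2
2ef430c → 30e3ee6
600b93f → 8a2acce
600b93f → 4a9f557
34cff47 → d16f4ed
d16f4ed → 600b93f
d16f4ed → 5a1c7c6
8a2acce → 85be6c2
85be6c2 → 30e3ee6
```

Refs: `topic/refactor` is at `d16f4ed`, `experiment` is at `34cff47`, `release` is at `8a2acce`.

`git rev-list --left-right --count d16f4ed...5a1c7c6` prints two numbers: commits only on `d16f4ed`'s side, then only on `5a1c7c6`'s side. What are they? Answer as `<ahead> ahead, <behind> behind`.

Reachable from d16f4ed: {2ef430c, 30e3ee6, 4a9f557, 5a1c7c6, 600b93f, 85be6c2, 8a2acce, d16f4ed}.
Reachable from 5a1c7c6: {2ef430c, 30e3ee6, 5a1c7c6}.
Only in d16f4ed's history (ahead): {4a9f557, 600b93f, 85be6c2, 8a2acce, d16f4ed} — 5.
Only in 5a1c7c6's history (behind): {} — 0.

5 ahead, 0 behind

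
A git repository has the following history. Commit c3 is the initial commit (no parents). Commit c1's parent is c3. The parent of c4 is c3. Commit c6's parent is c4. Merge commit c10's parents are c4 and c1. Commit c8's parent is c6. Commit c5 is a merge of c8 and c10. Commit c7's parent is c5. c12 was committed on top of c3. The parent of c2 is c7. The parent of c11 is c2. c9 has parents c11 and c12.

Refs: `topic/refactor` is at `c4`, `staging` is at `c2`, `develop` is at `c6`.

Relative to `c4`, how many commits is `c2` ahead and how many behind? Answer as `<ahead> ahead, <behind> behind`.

7 ahead, 0 behind

Reachable from c2: {c1, c10, c2, c3, c4, c5, c6, c7, c8}.
Reachable from c4: {c3, c4}.
Only in c2's history (ahead): {c1, c10, c2, c5, c6, c7, c8} — 7.
Only in c4's history (behind): {} — 0.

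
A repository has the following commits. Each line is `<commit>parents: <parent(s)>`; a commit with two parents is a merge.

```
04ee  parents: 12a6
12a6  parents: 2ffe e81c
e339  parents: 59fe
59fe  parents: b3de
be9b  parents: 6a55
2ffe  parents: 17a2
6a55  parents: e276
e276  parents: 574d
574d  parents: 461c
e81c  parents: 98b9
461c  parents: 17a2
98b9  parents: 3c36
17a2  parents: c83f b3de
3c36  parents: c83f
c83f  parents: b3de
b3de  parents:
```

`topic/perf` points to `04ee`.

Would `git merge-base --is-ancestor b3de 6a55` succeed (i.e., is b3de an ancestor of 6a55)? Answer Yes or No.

Ancestors of 6a55 (commits reachable by following parents): {17a2, 461c, 574d, 6a55, b3de, c83f, e276}.
b3de is in that set, so it is an ancestor of 6a55.

Yes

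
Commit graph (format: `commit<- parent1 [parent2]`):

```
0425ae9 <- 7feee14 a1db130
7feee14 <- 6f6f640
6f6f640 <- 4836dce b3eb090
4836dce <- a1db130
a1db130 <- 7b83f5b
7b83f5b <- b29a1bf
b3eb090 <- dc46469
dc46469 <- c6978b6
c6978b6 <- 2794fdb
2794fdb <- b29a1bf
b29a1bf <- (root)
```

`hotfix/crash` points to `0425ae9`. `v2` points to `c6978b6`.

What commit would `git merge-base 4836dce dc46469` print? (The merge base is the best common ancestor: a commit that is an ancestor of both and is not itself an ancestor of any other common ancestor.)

b29a1bf

Ancestors of 4836dce: {4836dce, 7b83f5b, a1db130, b29a1bf}.
Ancestors of dc46469: {2794fdb, b29a1bf, c6978b6, dc46469}.
Common ancestors: {b29a1bf}.
The only common ancestor is b29a1bf, so it is the merge base.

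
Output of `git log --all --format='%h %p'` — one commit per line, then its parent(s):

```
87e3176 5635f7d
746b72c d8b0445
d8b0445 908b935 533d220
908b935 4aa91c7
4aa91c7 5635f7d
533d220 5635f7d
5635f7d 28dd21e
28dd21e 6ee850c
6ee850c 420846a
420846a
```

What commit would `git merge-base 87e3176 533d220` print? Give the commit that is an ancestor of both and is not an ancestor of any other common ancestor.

5635f7d

Ancestors of 87e3176: {28dd21e, 420846a, 5635f7d, 6ee850c, 87e3176}.
Ancestors of 533d220: {28dd21e, 420846a, 533d220, 5635f7d, 6ee850c}.
Common ancestors: {28dd21e, 420846a, 5635f7d, 6ee850c}.
Among these, 5635f7d is not an ancestor of any other common ancestor — it is the merge base.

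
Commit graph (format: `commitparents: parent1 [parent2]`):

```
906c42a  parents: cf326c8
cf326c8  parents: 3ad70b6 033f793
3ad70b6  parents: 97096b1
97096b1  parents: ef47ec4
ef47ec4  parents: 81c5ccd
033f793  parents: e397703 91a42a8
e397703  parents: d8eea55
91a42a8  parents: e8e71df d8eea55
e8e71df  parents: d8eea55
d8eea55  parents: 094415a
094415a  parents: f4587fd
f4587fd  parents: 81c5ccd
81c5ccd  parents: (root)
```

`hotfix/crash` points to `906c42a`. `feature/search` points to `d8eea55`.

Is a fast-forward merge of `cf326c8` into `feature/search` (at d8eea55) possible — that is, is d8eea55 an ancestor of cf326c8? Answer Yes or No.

Yes

A fast-forward from d8eea55 to cf326c8 is possible iff d8eea55 is an ancestor of cf326c8.
Ancestors of cf326c8: {033f793, 094415a, 3ad70b6, 81c5ccd, 91a42a8, 97096b1, cf326c8, d8eea55, e397703, e8e71df, ef47ec4, f4587fd}.
d8eea55 is among them, so fast-forward is possible.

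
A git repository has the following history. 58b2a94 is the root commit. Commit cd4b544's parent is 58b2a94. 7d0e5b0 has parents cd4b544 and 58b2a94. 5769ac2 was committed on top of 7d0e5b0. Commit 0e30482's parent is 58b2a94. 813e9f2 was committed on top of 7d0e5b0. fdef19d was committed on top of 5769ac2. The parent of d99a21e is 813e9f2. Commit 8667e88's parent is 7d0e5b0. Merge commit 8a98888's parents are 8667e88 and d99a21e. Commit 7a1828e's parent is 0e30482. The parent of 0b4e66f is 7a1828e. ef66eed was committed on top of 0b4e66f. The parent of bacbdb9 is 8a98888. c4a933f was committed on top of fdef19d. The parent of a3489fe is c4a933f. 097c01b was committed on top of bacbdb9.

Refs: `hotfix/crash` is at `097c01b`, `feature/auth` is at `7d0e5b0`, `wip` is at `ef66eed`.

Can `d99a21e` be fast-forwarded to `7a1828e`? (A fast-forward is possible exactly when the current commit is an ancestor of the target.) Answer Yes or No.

A fast-forward from d99a21e to 7a1828e is possible iff d99a21e is an ancestor of 7a1828e.
Ancestors of 7a1828e: {0e30482, 58b2a94, 7a1828e}.
d99a21e is not among them, so fast-forward is not possible.

No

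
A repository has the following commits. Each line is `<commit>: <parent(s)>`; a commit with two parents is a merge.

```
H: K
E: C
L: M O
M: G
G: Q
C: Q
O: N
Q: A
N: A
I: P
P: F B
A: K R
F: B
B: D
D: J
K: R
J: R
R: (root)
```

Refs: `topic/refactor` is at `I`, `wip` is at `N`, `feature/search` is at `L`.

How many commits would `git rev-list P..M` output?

5

Reachable from M: {A, G, K, M, Q, R}.
Reachable from P: {B, D, F, J, P, R}.
In M's history but not P's: {A, G, K, M, Q} — 5 commits.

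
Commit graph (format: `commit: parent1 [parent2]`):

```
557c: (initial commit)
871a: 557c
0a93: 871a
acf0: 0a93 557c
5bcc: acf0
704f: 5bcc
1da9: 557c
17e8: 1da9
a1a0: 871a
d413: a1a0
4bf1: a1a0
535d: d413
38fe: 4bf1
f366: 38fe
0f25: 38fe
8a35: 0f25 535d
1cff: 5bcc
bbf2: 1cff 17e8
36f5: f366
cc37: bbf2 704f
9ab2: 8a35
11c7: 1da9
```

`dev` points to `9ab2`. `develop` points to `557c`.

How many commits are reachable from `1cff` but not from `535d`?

4

Reachable from 1cff: {0a93, 1cff, 557c, 5bcc, 871a, acf0}.
Reachable from 535d: {535d, 557c, 871a, a1a0, d413}.
In 1cff's history but not 535d's: {0a93, 1cff, 5bcc, acf0} — 4 commits.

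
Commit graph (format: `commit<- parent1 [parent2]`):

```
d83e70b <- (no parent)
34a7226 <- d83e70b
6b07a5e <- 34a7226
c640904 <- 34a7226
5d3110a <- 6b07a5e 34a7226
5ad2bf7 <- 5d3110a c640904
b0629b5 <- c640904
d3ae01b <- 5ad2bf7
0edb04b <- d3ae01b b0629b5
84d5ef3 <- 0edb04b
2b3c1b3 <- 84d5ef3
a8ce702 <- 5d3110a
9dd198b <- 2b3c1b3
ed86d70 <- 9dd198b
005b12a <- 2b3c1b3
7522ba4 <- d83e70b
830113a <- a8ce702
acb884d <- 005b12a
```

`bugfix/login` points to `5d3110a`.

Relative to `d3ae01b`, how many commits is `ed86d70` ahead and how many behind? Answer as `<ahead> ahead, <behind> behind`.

Reachable from ed86d70: {0edb04b, 2b3c1b3, 34a7226, 5ad2bf7, 5d3110a, 6b07a5e, 84d5ef3, 9dd198b, b0629b5, c640904, d3ae01b, d83e70b, ed86d70}.
Reachable from d3ae01b: {34a7226, 5ad2bf7, 5d3110a, 6b07a5e, c640904, d3ae01b, d83e70b}.
Only in ed86d70's history (ahead): {0edb04b, 2b3c1b3, 84d5ef3, 9dd198b, b0629b5, ed86d70} — 6.
Only in d3ae01b's history (behind): {} — 0.

6 ahead, 0 behind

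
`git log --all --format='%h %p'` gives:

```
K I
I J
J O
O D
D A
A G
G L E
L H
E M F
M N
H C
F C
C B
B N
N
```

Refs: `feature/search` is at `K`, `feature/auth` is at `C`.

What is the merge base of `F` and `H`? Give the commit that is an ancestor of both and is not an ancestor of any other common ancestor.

Ancestors of F: {B, C, F, N}.
Ancestors of H: {B, C, H, N}.
Common ancestors: {B, C, N}.
Among these, C is not an ancestor of any other common ancestor — it is the merge base.

C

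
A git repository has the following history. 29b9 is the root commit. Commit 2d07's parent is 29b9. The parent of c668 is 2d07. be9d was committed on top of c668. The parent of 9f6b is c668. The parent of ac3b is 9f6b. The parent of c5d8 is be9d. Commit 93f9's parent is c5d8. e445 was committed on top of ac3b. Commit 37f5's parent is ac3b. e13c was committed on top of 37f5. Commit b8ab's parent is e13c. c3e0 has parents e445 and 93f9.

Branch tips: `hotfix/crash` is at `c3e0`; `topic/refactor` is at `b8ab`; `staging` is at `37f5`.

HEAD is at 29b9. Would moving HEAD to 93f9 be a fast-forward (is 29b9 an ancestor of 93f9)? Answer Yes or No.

Yes

A fast-forward from 29b9 to 93f9 is possible iff 29b9 is an ancestor of 93f9.
Ancestors of 93f9: {29b9, 2d07, 93f9, be9d, c5d8, c668}.
29b9 is among them, so fast-forward is possible.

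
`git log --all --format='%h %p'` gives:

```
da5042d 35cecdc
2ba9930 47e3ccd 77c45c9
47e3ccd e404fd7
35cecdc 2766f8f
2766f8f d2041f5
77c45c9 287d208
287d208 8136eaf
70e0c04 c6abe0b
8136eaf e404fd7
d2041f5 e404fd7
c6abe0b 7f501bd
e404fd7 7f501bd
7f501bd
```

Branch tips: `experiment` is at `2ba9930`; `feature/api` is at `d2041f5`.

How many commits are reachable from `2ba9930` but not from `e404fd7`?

5

Reachable from 2ba9930: {287d208, 2ba9930, 47e3ccd, 77c45c9, 7f501bd, 8136eaf, e404fd7}.
Reachable from e404fd7: {7f501bd, e404fd7}.
In 2ba9930's history but not e404fd7's: {287d208, 2ba9930, 47e3ccd, 77c45c9, 8136eaf} — 5 commits.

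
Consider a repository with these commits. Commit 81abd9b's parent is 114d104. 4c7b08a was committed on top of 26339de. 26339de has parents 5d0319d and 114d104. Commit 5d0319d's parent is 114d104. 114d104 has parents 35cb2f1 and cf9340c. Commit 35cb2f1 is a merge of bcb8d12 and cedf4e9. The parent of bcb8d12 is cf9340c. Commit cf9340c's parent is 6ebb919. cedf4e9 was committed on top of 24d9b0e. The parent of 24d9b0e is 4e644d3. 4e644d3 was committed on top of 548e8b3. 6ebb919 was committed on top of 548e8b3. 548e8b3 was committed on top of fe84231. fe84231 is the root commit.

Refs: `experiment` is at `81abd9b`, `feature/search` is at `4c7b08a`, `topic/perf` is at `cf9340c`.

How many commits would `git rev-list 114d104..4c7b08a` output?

Reachable from 4c7b08a: {114d104, 24d9b0e, 26339de, 35cb2f1, 4c7b08a, 4e644d3, 548e8b3, 5d0319d, 6ebb919, bcb8d12, cedf4e9, cf9340c, fe84231}.
Reachable from 114d104: {114d104, 24d9b0e, 35cb2f1, 4e644d3, 548e8b3, 6ebb919, bcb8d12, cedf4e9, cf9340c, fe84231}.
In 4c7b08a's history but not 114d104's: {26339de, 4c7b08a, 5d0319d} — 3 commits.

3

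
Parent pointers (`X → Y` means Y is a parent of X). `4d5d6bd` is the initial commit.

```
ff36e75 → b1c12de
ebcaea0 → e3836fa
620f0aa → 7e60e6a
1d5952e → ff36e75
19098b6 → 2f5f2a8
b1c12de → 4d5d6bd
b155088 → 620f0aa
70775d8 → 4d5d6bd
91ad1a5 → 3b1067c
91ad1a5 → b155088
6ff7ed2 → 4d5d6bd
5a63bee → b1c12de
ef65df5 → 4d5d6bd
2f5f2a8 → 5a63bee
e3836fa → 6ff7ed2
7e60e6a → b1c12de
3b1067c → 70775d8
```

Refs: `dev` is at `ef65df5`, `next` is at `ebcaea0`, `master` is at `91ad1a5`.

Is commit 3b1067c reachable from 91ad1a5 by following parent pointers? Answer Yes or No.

Yes

Ancestors of 91ad1a5 (commits reachable by following parents): {3b1067c, 4d5d6bd, 620f0aa, 70775d8, 7e60e6a, 91ad1a5, b155088, b1c12de}.
3b1067c is in that set, so it is an ancestor of 91ad1a5.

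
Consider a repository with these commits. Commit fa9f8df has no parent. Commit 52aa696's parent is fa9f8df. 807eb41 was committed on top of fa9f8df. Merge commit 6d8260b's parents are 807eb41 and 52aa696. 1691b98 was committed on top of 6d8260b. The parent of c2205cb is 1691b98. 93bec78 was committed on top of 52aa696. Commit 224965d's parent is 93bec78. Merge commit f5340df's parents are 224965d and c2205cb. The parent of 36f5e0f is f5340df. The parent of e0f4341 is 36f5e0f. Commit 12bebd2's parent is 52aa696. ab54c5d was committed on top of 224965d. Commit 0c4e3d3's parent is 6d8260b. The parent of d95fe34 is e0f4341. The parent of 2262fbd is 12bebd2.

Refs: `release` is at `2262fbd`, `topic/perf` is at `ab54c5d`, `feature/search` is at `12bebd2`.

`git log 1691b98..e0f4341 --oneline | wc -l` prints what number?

6

Reachable from e0f4341: {1691b98, 224965d, 36f5e0f, 52aa696, 6d8260b, 807eb41, 93bec78, c2205cb, e0f4341, f5340df, fa9f8df}.
Reachable from 1691b98: {1691b98, 52aa696, 6d8260b, 807eb41, fa9f8df}.
In e0f4341's history but not 1691b98's: {224965d, 36f5e0f, 93bec78, c2205cb, e0f4341, f5340df} — 6 commits.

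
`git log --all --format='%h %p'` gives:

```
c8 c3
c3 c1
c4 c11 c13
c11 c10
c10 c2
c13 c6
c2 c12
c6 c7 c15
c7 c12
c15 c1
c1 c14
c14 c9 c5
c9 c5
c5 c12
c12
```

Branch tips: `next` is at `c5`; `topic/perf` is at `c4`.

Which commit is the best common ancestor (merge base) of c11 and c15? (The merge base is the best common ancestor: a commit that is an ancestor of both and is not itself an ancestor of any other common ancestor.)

Ancestors of c11: {c10, c11, c12, c2}.
Ancestors of c15: {c1, c12, c14, c15, c5, c9}.
Common ancestors: {c12}.
The only common ancestor is c12, so it is the merge base.

c12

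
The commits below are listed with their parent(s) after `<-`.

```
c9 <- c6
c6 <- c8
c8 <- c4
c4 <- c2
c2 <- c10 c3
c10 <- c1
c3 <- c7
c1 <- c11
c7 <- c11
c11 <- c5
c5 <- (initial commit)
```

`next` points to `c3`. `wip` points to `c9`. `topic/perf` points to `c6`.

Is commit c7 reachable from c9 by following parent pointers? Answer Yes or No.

Ancestors of c9 (commits reachable by following parents): {c1, c10, c11, c2, c3, c4, c5, c6, c7, c8, c9}.
c7 is in that set, so it is an ancestor of c9.

Yes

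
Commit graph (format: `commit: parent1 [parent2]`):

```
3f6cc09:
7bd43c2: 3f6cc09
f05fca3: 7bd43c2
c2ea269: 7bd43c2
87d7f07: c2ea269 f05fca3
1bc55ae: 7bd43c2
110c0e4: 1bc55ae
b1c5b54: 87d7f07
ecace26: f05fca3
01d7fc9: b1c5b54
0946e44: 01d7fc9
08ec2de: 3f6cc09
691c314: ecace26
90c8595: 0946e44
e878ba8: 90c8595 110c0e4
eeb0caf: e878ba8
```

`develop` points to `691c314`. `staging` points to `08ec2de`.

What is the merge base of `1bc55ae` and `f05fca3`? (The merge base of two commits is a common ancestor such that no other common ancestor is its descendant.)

Ancestors of 1bc55ae: {1bc55ae, 3f6cc09, 7bd43c2}.
Ancestors of f05fca3: {3f6cc09, 7bd43c2, f05fca3}.
Common ancestors: {3f6cc09, 7bd43c2}.
Among these, 7bd43c2 is not an ancestor of any other common ancestor — it is the merge base.

7bd43c2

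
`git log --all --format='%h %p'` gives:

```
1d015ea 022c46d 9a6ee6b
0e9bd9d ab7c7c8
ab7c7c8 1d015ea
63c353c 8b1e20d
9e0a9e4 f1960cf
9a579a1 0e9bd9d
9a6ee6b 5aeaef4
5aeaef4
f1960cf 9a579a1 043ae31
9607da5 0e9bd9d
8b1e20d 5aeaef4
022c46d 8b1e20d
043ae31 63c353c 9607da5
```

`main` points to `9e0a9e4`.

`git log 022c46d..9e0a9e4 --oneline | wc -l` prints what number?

Reachable from 9e0a9e4: {022c46d, 043ae31, 0e9bd9d, 1d015ea, 5aeaef4, 63c353c, 8b1e20d, 9607da5, 9a579a1, 9a6ee6b, 9e0a9e4, ab7c7c8, f1960cf}.
Reachable from 022c46d: {022c46d, 5aeaef4, 8b1e20d}.
In 9e0a9e4's history but not 022c46d's: {043ae31, 0e9bd9d, 1d015ea, 63c353c, 9607da5, 9a579a1, 9a6ee6b, 9e0a9e4, ab7c7c8, f1960cf} — 10 commits.

10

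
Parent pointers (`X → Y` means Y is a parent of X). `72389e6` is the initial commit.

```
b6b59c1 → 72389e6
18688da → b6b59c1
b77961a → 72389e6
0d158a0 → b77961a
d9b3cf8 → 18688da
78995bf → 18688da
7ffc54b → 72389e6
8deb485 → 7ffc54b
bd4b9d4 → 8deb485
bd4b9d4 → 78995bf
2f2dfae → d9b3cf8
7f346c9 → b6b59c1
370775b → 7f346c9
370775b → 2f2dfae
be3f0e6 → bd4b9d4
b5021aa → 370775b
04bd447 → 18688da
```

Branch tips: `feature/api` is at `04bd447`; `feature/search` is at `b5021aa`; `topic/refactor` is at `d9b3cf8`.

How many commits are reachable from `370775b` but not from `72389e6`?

6

Reachable from 370775b: {18688da, 2f2dfae, 370775b, 72389e6, 7f346c9, b6b59c1, d9b3cf8}.
Reachable from 72389e6: {72389e6}.
In 370775b's history but not 72389e6's: {18688da, 2f2dfae, 370775b, 7f346c9, b6b59c1, d9b3cf8} — 6 commits.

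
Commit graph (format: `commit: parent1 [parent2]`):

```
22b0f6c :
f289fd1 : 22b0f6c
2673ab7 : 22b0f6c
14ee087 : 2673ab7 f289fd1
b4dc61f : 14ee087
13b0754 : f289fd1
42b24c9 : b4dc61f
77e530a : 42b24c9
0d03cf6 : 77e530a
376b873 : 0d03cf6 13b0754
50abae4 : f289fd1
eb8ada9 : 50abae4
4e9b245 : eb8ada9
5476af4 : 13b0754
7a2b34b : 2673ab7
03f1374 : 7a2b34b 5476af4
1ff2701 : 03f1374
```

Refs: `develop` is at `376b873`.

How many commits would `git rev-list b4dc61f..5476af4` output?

Reachable from 5476af4: {13b0754, 22b0f6c, 5476af4, f289fd1}.
Reachable from b4dc61f: {14ee087, 22b0f6c, 2673ab7, b4dc61f, f289fd1}.
In 5476af4's history but not b4dc61f's: {13b0754, 5476af4} — 2 commits.

2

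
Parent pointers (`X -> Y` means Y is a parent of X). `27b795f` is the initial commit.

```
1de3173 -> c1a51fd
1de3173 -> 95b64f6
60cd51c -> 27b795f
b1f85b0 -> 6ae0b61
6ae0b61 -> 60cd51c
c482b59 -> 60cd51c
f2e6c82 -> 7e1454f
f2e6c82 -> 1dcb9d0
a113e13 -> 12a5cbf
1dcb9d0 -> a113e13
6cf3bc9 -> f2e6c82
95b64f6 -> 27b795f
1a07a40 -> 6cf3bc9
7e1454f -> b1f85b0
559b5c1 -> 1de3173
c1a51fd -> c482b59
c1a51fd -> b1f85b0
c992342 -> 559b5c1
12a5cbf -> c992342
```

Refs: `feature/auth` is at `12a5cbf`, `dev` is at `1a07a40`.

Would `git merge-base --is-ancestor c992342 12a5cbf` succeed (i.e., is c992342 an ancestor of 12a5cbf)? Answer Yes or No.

Yes

Ancestors of 12a5cbf (commits reachable by following parents): {12a5cbf, 1de3173, 27b795f, 559b5c1, 60cd51c, 6ae0b61, 95b64f6, b1f85b0, c1a51fd, c482b59, c992342}.
c992342 is in that set, so it is an ancestor of 12a5cbf.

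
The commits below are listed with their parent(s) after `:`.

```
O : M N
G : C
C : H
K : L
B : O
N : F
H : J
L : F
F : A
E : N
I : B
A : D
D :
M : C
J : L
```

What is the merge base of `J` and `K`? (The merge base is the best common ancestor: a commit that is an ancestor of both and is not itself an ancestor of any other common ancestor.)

L

Ancestors of J: {A, D, F, J, L}.
Ancestors of K: {A, D, F, K, L}.
Common ancestors: {A, D, F, L}.
Among these, L is not an ancestor of any other common ancestor — it is the merge base.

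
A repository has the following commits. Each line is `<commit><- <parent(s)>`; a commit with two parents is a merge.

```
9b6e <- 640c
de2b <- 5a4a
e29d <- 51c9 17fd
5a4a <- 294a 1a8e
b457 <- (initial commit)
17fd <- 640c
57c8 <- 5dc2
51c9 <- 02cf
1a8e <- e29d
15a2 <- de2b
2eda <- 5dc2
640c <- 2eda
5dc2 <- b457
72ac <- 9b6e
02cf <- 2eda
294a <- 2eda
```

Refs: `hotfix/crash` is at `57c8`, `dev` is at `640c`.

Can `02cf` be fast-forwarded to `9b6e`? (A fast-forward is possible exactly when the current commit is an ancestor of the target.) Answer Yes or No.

A fast-forward from 02cf to 9b6e is possible iff 02cf is an ancestor of 9b6e.
Ancestors of 9b6e: {2eda, 5dc2, 640c, 9b6e, b457}.
02cf is not among them, so fast-forward is not possible.

No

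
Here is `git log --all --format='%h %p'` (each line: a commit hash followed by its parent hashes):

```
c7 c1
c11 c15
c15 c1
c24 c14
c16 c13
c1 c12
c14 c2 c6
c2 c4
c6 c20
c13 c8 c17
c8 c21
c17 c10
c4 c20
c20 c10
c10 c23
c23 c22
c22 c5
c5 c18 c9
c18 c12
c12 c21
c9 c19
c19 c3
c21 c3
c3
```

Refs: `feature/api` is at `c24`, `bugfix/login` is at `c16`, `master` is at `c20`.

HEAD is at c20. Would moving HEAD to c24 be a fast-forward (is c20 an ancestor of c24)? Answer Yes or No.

Yes

A fast-forward from c20 to c24 is possible iff c20 is an ancestor of c24.
Ancestors of c24: {c10, c12, c14, c18, c19, c2, c20, c21, c22, c23, c24, c3, c4, c5, c6, c9}.
c20 is among them, so fast-forward is possible.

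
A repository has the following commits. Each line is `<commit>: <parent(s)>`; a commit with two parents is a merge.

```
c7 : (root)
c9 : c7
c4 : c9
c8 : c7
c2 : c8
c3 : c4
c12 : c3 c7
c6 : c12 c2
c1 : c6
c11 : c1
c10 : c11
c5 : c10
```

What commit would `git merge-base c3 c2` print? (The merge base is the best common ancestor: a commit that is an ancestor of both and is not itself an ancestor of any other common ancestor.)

c7

Ancestors of c3: {c3, c4, c7, c9}.
Ancestors of c2: {c2, c7, c8}.
Common ancestors: {c7}.
The only common ancestor is c7, so it is the merge base.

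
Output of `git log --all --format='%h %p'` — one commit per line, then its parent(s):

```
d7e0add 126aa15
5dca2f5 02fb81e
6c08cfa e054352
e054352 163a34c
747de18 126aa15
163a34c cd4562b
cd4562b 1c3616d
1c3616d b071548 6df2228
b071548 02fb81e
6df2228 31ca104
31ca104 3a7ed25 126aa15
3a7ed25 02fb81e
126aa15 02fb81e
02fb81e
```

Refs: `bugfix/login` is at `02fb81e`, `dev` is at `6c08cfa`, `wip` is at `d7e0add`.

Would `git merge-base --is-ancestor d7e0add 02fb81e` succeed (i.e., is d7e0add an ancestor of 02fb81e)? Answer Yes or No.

No

Ancestors of 02fb81e: {02fb81e}.
d7e0add is not in that set, so it is not an ancestor of 02fb81e.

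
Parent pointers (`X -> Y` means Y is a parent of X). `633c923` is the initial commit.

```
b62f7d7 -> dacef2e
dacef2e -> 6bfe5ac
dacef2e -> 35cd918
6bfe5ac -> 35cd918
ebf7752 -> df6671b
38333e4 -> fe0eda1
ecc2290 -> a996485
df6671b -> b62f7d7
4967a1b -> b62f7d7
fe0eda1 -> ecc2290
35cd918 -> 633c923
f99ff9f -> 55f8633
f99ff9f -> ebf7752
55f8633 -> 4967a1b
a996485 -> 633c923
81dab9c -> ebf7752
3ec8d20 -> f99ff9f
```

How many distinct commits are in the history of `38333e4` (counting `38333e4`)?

Walking parent pointers from 38333e4: reachable set = {38333e4, 633c923, a996485, ecc2290, fe0eda1}.
That is 5 commits.

5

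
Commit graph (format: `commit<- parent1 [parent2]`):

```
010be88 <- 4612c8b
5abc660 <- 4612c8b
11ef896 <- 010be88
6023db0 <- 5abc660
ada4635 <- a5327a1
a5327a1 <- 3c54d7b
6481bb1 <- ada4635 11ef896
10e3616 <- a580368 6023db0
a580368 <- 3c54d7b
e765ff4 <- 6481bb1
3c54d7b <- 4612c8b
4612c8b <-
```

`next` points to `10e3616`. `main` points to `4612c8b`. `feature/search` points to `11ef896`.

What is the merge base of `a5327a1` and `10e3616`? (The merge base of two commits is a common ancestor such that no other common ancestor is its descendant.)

3c54d7b

Ancestors of a5327a1: {3c54d7b, 4612c8b, a5327a1}.
Ancestors of 10e3616: {10e3616, 3c54d7b, 4612c8b, 5abc660, 6023db0, a580368}.
Common ancestors: {3c54d7b, 4612c8b}.
Among these, 3c54d7b is not an ancestor of any other common ancestor — it is the merge base.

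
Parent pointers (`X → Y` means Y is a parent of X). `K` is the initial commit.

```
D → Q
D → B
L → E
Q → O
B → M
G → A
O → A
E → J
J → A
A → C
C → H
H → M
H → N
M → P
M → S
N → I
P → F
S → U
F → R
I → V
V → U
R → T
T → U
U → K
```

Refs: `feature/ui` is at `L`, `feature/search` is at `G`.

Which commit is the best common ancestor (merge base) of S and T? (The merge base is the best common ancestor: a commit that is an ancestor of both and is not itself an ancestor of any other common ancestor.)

U

Ancestors of S: {K, S, U}.
Ancestors of T: {K, T, U}.
Common ancestors: {K, U}.
Among these, U is not an ancestor of any other common ancestor — it is the merge base.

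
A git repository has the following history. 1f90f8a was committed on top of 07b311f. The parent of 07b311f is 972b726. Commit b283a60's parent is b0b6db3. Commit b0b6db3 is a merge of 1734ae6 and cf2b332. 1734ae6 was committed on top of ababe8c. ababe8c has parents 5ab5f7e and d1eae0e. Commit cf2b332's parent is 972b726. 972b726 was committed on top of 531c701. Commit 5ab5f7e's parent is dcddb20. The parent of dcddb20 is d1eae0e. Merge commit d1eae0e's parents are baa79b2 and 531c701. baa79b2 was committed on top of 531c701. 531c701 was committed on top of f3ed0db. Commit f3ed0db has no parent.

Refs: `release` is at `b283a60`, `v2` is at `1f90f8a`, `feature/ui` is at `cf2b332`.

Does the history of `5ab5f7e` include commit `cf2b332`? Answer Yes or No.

Ancestors of 5ab5f7e: {531c701, 5ab5f7e, baa79b2, d1eae0e, dcddb20, f3ed0db}.
cf2b332 is not in that set, so it is not an ancestor of 5ab5f7e.

No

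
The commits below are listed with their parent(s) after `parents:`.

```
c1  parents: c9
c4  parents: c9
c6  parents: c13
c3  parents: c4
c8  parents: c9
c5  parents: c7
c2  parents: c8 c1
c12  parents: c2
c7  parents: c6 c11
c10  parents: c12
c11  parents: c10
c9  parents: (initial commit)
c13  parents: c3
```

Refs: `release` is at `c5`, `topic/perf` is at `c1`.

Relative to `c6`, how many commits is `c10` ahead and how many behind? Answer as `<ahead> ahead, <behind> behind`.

Reachable from c10: {c1, c10, c12, c2, c8, c9}.
Reachable from c6: {c13, c3, c4, c6, c9}.
Only in c10's history (ahead): {c1, c10, c12, c2, c8} — 5.
Only in c6's history (behind): {c13, c3, c4, c6} — 4.

5 ahead, 4 behind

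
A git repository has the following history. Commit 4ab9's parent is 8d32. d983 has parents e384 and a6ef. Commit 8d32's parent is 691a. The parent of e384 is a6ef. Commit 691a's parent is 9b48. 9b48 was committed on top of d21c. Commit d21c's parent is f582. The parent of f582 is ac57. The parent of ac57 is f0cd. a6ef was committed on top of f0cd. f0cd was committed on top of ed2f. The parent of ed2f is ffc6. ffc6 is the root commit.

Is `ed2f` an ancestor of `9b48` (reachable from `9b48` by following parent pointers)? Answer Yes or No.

Yes

Ancestors of 9b48 (commits reachable by following parents): {9b48, ac57, d21c, ed2f, f0cd, f582, ffc6}.
ed2f is in that set, so it is an ancestor of 9b48.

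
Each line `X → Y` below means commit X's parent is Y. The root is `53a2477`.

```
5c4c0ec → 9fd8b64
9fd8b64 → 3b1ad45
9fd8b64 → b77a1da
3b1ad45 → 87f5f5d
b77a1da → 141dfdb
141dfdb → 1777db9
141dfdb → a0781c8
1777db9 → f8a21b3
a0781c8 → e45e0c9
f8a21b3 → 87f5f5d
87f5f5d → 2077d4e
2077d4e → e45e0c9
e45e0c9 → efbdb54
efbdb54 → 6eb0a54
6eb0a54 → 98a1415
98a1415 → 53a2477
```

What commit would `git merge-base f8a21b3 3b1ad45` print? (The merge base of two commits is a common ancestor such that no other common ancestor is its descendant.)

87f5f5d

Ancestors of f8a21b3: {2077d4e, 53a2477, 6eb0a54, 87f5f5d, 98a1415, e45e0c9, efbdb54, f8a21b3}.
Ancestors of 3b1ad45: {2077d4e, 3b1ad45, 53a2477, 6eb0a54, 87f5f5d, 98a1415, e45e0c9, efbdb54}.
Common ancestors: {2077d4e, 53a2477, 6eb0a54, 87f5f5d, 98a1415, e45e0c9, efbdb54}.
Among these, 87f5f5d is not an ancestor of any other common ancestor — it is the merge base.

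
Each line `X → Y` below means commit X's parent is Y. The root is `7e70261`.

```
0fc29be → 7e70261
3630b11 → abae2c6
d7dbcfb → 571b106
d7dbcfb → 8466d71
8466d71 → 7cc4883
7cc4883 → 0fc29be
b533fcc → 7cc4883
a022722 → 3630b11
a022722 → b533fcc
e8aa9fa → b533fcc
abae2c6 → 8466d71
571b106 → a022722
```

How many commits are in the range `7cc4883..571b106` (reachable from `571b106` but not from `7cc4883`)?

Reachable from 571b106: {0fc29be, 3630b11, 571b106, 7cc4883, 7e70261, 8466d71, a022722, abae2c6, b533fcc}.
Reachable from 7cc4883: {0fc29be, 7cc4883, 7e70261}.
In 571b106's history but not 7cc4883's: {3630b11, 571b106, 8466d71, a022722, abae2c6, b533fcc} — 6 commits.

6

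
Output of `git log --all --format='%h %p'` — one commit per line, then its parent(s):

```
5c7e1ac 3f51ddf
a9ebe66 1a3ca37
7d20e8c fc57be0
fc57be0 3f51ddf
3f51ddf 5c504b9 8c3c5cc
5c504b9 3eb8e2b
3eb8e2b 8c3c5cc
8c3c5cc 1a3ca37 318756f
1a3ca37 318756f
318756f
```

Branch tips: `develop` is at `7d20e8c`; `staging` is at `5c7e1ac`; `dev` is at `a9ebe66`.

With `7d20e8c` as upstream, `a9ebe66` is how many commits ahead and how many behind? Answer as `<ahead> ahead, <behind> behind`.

Reachable from a9ebe66: {1a3ca37, 318756f, a9ebe66}.
Reachable from 7d20e8c: {1a3ca37, 318756f, 3eb8e2b, 3f51ddf, 5c504b9, 7d20e8c, 8c3c5cc, fc57be0}.
Only in a9ebe66's history (ahead): {a9ebe66} — 1.
Only in 7d20e8c's history (behind): {3eb8e2b, 3f51ddf, 5c504b9, 7d20e8c, 8c3c5cc, fc57be0} — 6.

1 ahead, 6 behind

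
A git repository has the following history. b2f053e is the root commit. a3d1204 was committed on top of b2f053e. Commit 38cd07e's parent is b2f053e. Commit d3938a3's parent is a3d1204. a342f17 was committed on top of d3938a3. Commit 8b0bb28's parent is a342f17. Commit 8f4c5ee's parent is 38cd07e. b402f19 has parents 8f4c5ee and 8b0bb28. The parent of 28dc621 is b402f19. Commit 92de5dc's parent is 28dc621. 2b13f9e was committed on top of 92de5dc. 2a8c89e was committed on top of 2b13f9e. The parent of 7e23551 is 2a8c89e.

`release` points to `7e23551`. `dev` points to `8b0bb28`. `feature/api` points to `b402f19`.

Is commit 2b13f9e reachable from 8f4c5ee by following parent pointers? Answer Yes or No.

No

Ancestors of 8f4c5ee: {38cd07e, 8f4c5ee, b2f053e}.
2b13f9e is not in that set, so it is not an ancestor of 8f4c5ee.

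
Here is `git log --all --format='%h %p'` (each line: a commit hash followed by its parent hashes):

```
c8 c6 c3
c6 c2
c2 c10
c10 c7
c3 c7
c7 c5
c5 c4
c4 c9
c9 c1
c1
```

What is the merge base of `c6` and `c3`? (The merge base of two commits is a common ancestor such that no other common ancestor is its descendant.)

Ancestors of c6: {c1, c10, c2, c4, c5, c6, c7, c9}.
Ancestors of c3: {c1, c3, c4, c5, c7, c9}.
Common ancestors: {c1, c4, c5, c7, c9}.
Among these, c7 is not an ancestor of any other common ancestor — it is the merge base.

c7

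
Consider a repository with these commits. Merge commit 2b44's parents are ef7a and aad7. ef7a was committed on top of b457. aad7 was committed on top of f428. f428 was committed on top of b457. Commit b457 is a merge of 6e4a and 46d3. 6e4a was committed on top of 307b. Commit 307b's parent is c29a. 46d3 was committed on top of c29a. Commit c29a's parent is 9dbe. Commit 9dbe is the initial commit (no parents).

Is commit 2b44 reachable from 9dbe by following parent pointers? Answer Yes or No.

No

Ancestors of 9dbe: {9dbe}.
2b44 is not in that set, so it is not an ancestor of 9dbe.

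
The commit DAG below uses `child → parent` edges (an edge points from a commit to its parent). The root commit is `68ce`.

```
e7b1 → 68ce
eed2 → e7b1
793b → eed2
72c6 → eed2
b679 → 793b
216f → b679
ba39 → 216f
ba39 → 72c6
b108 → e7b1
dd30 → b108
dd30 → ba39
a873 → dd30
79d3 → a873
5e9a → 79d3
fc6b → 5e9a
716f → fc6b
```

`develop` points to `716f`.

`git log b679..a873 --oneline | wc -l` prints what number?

6

Reachable from a873: {216f, 68ce, 72c6, 793b, a873, b108, b679, ba39, dd30, e7b1, eed2}.
Reachable from b679: {68ce, 793b, b679, e7b1, eed2}.
In a873's history but not b679's: {216f, 72c6, a873, b108, ba39, dd30} — 6 commits.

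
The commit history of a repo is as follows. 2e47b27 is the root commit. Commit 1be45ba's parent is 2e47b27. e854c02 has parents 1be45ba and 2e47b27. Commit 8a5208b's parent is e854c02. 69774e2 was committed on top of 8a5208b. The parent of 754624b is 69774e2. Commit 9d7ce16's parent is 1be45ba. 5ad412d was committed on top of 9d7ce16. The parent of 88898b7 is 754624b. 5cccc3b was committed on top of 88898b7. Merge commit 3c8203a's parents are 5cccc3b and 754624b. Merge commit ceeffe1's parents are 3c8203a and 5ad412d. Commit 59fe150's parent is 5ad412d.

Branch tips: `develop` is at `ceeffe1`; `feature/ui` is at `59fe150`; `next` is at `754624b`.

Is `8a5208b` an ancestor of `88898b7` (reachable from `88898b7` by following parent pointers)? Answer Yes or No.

Ancestors of 88898b7 (commits reachable by following parents): {1be45ba, 2e47b27, 69774e2, 754624b, 88898b7, 8a5208b, e854c02}.
8a5208b is in that set, so it is an ancestor of 88898b7.

Yes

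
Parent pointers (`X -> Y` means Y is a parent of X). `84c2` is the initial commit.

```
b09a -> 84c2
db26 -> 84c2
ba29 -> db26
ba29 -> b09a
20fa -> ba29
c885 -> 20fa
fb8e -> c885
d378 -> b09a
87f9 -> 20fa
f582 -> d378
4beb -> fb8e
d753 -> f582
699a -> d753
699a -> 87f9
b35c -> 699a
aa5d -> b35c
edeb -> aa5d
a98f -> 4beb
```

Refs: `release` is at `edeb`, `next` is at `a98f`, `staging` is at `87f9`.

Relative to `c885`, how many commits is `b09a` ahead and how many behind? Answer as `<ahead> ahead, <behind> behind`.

0 ahead, 4 behind

Reachable from b09a: {84c2, b09a}.
Reachable from c885: {20fa, 84c2, b09a, ba29, c885, db26}.
Only in b09a's history (ahead): {} — 0.
Only in c885's history (behind): {20fa, ba29, c885, db26} — 4.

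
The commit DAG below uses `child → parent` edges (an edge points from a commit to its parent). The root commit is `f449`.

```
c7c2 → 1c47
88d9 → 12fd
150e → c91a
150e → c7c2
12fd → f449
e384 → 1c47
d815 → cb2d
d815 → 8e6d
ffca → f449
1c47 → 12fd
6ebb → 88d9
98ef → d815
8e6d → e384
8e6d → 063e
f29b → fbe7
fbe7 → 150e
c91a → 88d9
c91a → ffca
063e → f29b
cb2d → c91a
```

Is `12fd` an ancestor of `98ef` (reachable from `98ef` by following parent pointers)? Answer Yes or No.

Ancestors of 98ef (commits reachable by following parents): {063e, 12fd, 150e, 1c47, 88d9, 8e6d, 98ef, c7c2, c91a, cb2d, d815, e384, f29b, f449, fbe7, ffca}.
12fd is in that set, so it is an ancestor of 98ef.

Yes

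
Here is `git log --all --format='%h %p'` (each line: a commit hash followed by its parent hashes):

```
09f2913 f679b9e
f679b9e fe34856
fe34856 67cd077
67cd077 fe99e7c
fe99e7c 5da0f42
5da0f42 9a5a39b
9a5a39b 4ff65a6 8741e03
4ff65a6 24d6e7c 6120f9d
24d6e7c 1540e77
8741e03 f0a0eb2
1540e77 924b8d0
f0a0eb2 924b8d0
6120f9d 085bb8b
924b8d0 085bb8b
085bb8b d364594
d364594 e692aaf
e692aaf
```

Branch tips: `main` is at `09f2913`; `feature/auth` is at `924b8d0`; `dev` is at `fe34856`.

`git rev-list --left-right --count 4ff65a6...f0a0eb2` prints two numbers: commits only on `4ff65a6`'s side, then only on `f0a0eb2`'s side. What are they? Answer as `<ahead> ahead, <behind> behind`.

Reachable from 4ff65a6: {085bb8b, 1540e77, 24d6e7c, 4ff65a6, 6120f9d, 924b8d0, d364594, e692aaf}.
Reachable from f0a0eb2: {085bb8b, 924b8d0, d364594, e692aaf, f0a0eb2}.
Only in 4ff65a6's history (ahead): {1540e77, 24d6e7c, 4ff65a6, 6120f9d} — 4.
Only in f0a0eb2's history (behind): {f0a0eb2} — 1.

4 ahead, 1 behind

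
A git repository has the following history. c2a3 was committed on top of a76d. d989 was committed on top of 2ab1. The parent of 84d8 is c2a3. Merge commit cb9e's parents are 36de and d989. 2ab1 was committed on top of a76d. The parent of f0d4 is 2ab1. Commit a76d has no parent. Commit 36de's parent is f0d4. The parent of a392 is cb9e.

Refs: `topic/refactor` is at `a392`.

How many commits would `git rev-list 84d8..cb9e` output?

Reachable from cb9e: {2ab1, 36de, a76d, cb9e, d989, f0d4}.
Reachable from 84d8: {84d8, a76d, c2a3}.
In cb9e's history but not 84d8's: {2ab1, 36de, cb9e, d989, f0d4} — 5 commits.

5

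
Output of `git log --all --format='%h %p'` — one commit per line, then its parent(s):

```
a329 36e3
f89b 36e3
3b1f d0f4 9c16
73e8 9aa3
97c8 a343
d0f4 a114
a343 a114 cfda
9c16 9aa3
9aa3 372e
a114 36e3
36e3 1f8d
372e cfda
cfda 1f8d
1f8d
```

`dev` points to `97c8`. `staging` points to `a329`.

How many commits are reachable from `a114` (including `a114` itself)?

3

Walking parent pointers from a114: reachable set = {1f8d, 36e3, a114}.
That is 3 commits.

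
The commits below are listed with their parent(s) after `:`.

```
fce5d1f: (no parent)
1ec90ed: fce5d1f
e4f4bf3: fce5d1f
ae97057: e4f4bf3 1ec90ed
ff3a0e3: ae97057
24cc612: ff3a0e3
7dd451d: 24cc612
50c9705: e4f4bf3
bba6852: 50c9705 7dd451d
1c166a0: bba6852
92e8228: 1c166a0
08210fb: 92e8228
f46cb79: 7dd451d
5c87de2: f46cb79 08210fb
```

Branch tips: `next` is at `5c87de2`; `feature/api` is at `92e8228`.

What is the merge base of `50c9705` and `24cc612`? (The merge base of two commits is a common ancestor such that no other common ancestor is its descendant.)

Ancestors of 50c9705: {50c9705, e4f4bf3, fce5d1f}.
Ancestors of 24cc612: {1ec90ed, 24cc612, ae97057, e4f4bf3, fce5d1f, ff3a0e3}.
Common ancestors: {e4f4bf3, fce5d1f}.
Among these, e4f4bf3 is not an ancestor of any other common ancestor — it is the merge base.

e4f4bf3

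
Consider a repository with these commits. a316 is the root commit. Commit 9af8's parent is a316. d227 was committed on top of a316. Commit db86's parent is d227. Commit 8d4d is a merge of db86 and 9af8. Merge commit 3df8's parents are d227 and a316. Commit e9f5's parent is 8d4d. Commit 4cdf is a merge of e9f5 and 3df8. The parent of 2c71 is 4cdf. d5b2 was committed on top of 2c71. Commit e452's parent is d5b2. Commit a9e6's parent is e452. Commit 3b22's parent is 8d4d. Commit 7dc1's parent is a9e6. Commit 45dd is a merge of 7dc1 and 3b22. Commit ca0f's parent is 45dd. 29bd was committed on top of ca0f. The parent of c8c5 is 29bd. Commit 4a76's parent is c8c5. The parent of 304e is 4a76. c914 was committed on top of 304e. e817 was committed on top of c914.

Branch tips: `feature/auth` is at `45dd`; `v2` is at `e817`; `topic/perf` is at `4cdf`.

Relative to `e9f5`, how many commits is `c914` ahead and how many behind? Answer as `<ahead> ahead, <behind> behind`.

Reachable from c914: {29bd, 2c71, 304e, 3b22, 3df8, 45dd, 4a76, 4cdf, 7dc1, 8d4d, 9af8, a316, a9e6, c8c5, c914, ca0f, d227, d5b2, db86, e452, e9f5}.
Reachable from e9f5: {8d4d, 9af8, a316, d227, db86, e9f5}.
Only in c914's history (ahead): {29bd, 2c71, 304e, 3b22, 3df8, 45dd, 4a76, 4cdf, 7dc1, a9e6, c8c5, c914, ca0f, d5b2, e452} — 15.
Only in e9f5's history (behind): {} — 0.

15 ahead, 0 behind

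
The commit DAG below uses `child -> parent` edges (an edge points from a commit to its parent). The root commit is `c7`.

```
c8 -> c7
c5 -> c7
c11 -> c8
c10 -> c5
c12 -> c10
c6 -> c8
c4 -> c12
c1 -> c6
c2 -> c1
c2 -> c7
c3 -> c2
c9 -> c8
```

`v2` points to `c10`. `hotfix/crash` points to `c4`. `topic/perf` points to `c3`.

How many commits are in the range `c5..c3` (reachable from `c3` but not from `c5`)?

Reachable from c3: {c1, c2, c3, c6, c7, c8}.
Reachable from c5: {c5, c7}.
In c3's history but not c5's: {c1, c2, c3, c6, c8} — 5 commits.

5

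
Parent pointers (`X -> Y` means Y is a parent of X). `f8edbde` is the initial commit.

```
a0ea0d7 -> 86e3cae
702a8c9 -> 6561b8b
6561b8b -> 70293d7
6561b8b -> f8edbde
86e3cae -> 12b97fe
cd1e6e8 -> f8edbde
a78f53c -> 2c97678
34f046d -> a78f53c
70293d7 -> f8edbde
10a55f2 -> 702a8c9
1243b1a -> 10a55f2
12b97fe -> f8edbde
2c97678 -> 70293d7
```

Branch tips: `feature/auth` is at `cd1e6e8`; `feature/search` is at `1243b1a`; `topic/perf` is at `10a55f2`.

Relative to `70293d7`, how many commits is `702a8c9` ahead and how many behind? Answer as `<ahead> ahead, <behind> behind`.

2 ahead, 0 behind

Reachable from 702a8c9: {6561b8b, 70293d7, 702a8c9, f8edbde}.
Reachable from 70293d7: {70293d7, f8edbde}.
Only in 702a8c9's history (ahead): {6561b8b, 702a8c9} — 2.
Only in 70293d7's history (behind): {} — 0.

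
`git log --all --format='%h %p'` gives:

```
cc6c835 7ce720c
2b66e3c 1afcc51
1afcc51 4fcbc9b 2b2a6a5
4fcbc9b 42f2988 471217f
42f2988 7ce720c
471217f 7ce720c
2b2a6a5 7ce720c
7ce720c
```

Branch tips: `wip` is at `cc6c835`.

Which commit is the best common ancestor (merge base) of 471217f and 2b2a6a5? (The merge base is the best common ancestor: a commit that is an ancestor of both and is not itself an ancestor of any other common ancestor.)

Ancestors of 471217f: {471217f, 7ce720c}.
Ancestors of 2b2a6a5: {2b2a6a5, 7ce720c}.
Common ancestors: {7ce720c}.
The only common ancestor is 7ce720c, so it is the merge base.

7ce720c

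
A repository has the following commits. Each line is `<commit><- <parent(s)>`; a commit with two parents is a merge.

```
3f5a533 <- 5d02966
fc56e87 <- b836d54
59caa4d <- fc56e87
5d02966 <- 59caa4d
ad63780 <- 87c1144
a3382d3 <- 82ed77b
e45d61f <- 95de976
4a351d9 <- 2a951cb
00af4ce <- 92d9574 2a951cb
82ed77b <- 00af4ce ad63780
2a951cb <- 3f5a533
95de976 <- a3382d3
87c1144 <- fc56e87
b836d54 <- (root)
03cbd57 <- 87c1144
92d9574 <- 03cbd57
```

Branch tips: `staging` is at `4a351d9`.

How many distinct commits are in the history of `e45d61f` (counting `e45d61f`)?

Walking parent pointers from e45d61f: reachable set = {00af4ce, 03cbd57, 2a951cb, 3f5a533, 59caa4d, 5d02966, 82ed77b, 87c1144, 92d9574, 95de976, a3382d3, ad63780, b836d54, e45d61f, fc56e87}.
That is 15 commits.

15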